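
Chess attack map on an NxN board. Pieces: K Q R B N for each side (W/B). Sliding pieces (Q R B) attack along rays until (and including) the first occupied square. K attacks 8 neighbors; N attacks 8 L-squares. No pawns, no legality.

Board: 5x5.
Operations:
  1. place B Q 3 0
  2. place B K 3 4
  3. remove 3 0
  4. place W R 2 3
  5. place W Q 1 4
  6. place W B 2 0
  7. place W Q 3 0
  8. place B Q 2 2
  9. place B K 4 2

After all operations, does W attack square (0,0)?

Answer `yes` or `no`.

Answer: no

Derivation:
Op 1: place BQ@(3,0)
Op 2: place BK@(3,4)
Op 3: remove (3,0)
Op 4: place WR@(2,3)
Op 5: place WQ@(1,4)
Op 6: place WB@(2,0)
Op 7: place WQ@(3,0)
Op 8: place BQ@(2,2)
Op 9: place BK@(4,2)
Per-piece attacks for W:
  WQ@(1,4): attacks (1,3) (1,2) (1,1) (1,0) (2,4) (3,4) (0,4) (2,3) (0,3) [ray(1,0) blocked at (3,4); ray(1,-1) blocked at (2,3)]
  WB@(2,0): attacks (3,1) (4,2) (1,1) (0,2) [ray(1,1) blocked at (4,2)]
  WR@(2,3): attacks (2,4) (2,2) (3,3) (4,3) (1,3) (0,3) [ray(0,-1) blocked at (2,2)]
  WQ@(3,0): attacks (3,1) (3,2) (3,3) (3,4) (4,0) (2,0) (4,1) (2,1) (1,2) (0,3) [ray(0,1) blocked at (3,4); ray(-1,0) blocked at (2,0)]
W attacks (0,0): no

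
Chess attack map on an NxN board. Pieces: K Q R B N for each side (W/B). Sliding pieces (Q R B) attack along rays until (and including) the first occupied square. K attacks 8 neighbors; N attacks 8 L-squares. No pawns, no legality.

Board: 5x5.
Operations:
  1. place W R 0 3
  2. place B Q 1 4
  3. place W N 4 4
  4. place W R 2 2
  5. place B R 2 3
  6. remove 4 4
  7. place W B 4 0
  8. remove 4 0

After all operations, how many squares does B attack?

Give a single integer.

Op 1: place WR@(0,3)
Op 2: place BQ@(1,4)
Op 3: place WN@(4,4)
Op 4: place WR@(2,2)
Op 5: place BR@(2,3)
Op 6: remove (4,4)
Op 7: place WB@(4,0)
Op 8: remove (4,0)
Per-piece attacks for B:
  BQ@(1,4): attacks (1,3) (1,2) (1,1) (1,0) (2,4) (3,4) (4,4) (0,4) (2,3) (0,3) [ray(1,-1) blocked at (2,3); ray(-1,-1) blocked at (0,3)]
  BR@(2,3): attacks (2,4) (2,2) (3,3) (4,3) (1,3) (0,3) [ray(0,-1) blocked at (2,2); ray(-1,0) blocked at (0,3)]
Union (13 distinct): (0,3) (0,4) (1,0) (1,1) (1,2) (1,3) (2,2) (2,3) (2,4) (3,3) (3,4) (4,3) (4,4)

Answer: 13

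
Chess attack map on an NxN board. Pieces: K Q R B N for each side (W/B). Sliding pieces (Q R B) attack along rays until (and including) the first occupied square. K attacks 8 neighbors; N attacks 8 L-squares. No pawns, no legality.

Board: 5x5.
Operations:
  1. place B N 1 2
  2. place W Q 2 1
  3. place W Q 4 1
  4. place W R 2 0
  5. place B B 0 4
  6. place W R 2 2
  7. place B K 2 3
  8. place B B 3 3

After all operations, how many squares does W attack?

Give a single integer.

Answer: 17

Derivation:
Op 1: place BN@(1,2)
Op 2: place WQ@(2,1)
Op 3: place WQ@(4,1)
Op 4: place WR@(2,0)
Op 5: place BB@(0,4)
Op 6: place WR@(2,2)
Op 7: place BK@(2,3)
Op 8: place BB@(3,3)
Per-piece attacks for W:
  WR@(2,0): attacks (2,1) (3,0) (4,0) (1,0) (0,0) [ray(0,1) blocked at (2,1)]
  WQ@(2,1): attacks (2,2) (2,0) (3,1) (4,1) (1,1) (0,1) (3,2) (4,3) (3,0) (1,2) (1,0) [ray(0,1) blocked at (2,2); ray(0,-1) blocked at (2,0); ray(1,0) blocked at (4,1); ray(-1,1) blocked at (1,2)]
  WR@(2,2): attacks (2,3) (2,1) (3,2) (4,2) (1,2) [ray(0,1) blocked at (2,3); ray(0,-1) blocked at (2,1); ray(-1,0) blocked at (1,2)]
  WQ@(4,1): attacks (4,2) (4,3) (4,4) (4,0) (3,1) (2,1) (3,2) (2,3) (3,0) [ray(-1,0) blocked at (2,1); ray(-1,1) blocked at (2,3)]
Union (17 distinct): (0,0) (0,1) (1,0) (1,1) (1,2) (2,0) (2,1) (2,2) (2,3) (3,0) (3,1) (3,2) (4,0) (4,1) (4,2) (4,3) (4,4)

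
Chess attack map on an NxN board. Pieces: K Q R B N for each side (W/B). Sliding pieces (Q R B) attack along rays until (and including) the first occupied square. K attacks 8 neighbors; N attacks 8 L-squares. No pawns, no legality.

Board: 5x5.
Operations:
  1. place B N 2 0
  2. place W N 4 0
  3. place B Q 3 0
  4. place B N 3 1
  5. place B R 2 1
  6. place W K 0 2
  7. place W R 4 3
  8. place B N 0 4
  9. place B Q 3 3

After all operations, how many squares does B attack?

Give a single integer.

Op 1: place BN@(2,0)
Op 2: place WN@(4,0)
Op 3: place BQ@(3,0)
Op 4: place BN@(3,1)
Op 5: place BR@(2,1)
Op 6: place WK@(0,2)
Op 7: place WR@(4,3)
Op 8: place BN@(0,4)
Op 9: place BQ@(3,3)
Per-piece attacks for B:
  BN@(0,4): attacks (1,2) (2,3)
  BN@(2,0): attacks (3,2) (4,1) (1,2) (0,1)
  BR@(2,1): attacks (2,2) (2,3) (2,4) (2,0) (3,1) (1,1) (0,1) [ray(0,-1) blocked at (2,0); ray(1,0) blocked at (3,1)]
  BQ@(3,0): attacks (3,1) (4,0) (2,0) (4,1) (2,1) [ray(0,1) blocked at (3,1); ray(1,0) blocked at (4,0); ray(-1,0) blocked at (2,0); ray(-1,1) blocked at (2,1)]
  BN@(3,1): attacks (4,3) (2,3) (1,2) (1,0)
  BQ@(3,3): attacks (3,4) (3,2) (3,1) (4,3) (2,3) (1,3) (0,3) (4,4) (4,2) (2,4) (2,2) (1,1) (0,0) [ray(0,-1) blocked at (3,1); ray(1,0) blocked at (4,3)]
Union (20 distinct): (0,0) (0,1) (0,3) (1,0) (1,1) (1,2) (1,3) (2,0) (2,1) (2,2) (2,3) (2,4) (3,1) (3,2) (3,4) (4,0) (4,1) (4,2) (4,3) (4,4)

Answer: 20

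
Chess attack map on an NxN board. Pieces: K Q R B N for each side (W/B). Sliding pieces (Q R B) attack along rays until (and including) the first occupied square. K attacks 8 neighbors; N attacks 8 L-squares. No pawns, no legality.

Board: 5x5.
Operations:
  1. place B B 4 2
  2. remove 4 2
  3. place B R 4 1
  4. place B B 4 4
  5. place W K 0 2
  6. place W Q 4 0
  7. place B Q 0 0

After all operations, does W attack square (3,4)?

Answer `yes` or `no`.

Answer: no

Derivation:
Op 1: place BB@(4,2)
Op 2: remove (4,2)
Op 3: place BR@(4,1)
Op 4: place BB@(4,4)
Op 5: place WK@(0,2)
Op 6: place WQ@(4,0)
Op 7: place BQ@(0,0)
Per-piece attacks for W:
  WK@(0,2): attacks (0,3) (0,1) (1,2) (1,3) (1,1)
  WQ@(4,0): attacks (4,1) (3,0) (2,0) (1,0) (0,0) (3,1) (2,2) (1,3) (0,4) [ray(0,1) blocked at (4,1); ray(-1,0) blocked at (0,0)]
W attacks (3,4): no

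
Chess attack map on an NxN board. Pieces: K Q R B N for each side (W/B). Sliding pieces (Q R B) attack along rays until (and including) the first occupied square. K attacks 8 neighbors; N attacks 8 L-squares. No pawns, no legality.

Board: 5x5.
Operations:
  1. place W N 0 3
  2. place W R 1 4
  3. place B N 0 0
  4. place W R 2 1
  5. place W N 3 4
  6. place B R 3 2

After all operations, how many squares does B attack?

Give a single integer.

Op 1: place WN@(0,3)
Op 2: place WR@(1,4)
Op 3: place BN@(0,0)
Op 4: place WR@(2,1)
Op 5: place WN@(3,4)
Op 6: place BR@(3,2)
Per-piece attacks for B:
  BN@(0,0): attacks (1,2) (2,1)
  BR@(3,2): attacks (3,3) (3,4) (3,1) (3,0) (4,2) (2,2) (1,2) (0,2) [ray(0,1) blocked at (3,4)]
Union (9 distinct): (0,2) (1,2) (2,1) (2,2) (3,0) (3,1) (3,3) (3,4) (4,2)

Answer: 9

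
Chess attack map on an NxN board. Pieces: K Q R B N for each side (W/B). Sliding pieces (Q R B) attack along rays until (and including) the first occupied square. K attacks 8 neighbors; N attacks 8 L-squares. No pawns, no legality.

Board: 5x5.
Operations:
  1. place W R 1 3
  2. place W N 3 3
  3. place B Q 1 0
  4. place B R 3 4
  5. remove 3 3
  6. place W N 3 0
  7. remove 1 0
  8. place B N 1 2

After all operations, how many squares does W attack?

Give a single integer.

Answer: 9

Derivation:
Op 1: place WR@(1,3)
Op 2: place WN@(3,3)
Op 3: place BQ@(1,0)
Op 4: place BR@(3,4)
Op 5: remove (3,3)
Op 6: place WN@(3,0)
Op 7: remove (1,0)
Op 8: place BN@(1,2)
Per-piece attacks for W:
  WR@(1,3): attacks (1,4) (1,2) (2,3) (3,3) (4,3) (0,3) [ray(0,-1) blocked at (1,2)]
  WN@(3,0): attacks (4,2) (2,2) (1,1)
Union (9 distinct): (0,3) (1,1) (1,2) (1,4) (2,2) (2,3) (3,3) (4,2) (4,3)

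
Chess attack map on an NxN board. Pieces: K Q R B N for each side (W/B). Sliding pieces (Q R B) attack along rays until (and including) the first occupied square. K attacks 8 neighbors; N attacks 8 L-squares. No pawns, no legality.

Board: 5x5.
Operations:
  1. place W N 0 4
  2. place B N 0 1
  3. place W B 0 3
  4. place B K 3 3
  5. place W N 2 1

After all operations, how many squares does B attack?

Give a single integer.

Answer: 10

Derivation:
Op 1: place WN@(0,4)
Op 2: place BN@(0,1)
Op 3: place WB@(0,3)
Op 4: place BK@(3,3)
Op 5: place WN@(2,1)
Per-piece attacks for B:
  BN@(0,1): attacks (1,3) (2,2) (2,0)
  BK@(3,3): attacks (3,4) (3,2) (4,3) (2,3) (4,4) (4,2) (2,4) (2,2)
Union (10 distinct): (1,3) (2,0) (2,2) (2,3) (2,4) (3,2) (3,4) (4,2) (4,3) (4,4)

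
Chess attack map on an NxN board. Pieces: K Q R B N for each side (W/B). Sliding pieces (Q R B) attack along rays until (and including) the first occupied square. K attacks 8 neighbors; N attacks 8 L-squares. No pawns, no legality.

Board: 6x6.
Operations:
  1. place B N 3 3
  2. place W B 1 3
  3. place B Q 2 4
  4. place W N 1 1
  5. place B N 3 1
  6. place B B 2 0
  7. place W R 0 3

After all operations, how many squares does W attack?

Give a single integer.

Answer: 13

Derivation:
Op 1: place BN@(3,3)
Op 2: place WB@(1,3)
Op 3: place BQ@(2,4)
Op 4: place WN@(1,1)
Op 5: place BN@(3,1)
Op 6: place BB@(2,0)
Op 7: place WR@(0,3)
Per-piece attacks for W:
  WR@(0,3): attacks (0,4) (0,5) (0,2) (0,1) (0,0) (1,3) [ray(1,0) blocked at (1,3)]
  WN@(1,1): attacks (2,3) (3,2) (0,3) (3,0)
  WB@(1,3): attacks (2,4) (2,2) (3,1) (0,4) (0,2) [ray(1,1) blocked at (2,4); ray(1,-1) blocked at (3,1)]
Union (13 distinct): (0,0) (0,1) (0,2) (0,3) (0,4) (0,5) (1,3) (2,2) (2,3) (2,4) (3,0) (3,1) (3,2)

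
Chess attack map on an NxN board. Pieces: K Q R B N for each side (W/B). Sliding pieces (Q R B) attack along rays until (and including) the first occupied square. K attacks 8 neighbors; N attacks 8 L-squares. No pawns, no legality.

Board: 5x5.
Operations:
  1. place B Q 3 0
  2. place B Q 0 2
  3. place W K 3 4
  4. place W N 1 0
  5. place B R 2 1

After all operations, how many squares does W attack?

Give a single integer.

Answer: 8

Derivation:
Op 1: place BQ@(3,0)
Op 2: place BQ@(0,2)
Op 3: place WK@(3,4)
Op 4: place WN@(1,0)
Op 5: place BR@(2,1)
Per-piece attacks for W:
  WN@(1,0): attacks (2,2) (3,1) (0,2)
  WK@(3,4): attacks (3,3) (4,4) (2,4) (4,3) (2,3)
Union (8 distinct): (0,2) (2,2) (2,3) (2,4) (3,1) (3,3) (4,3) (4,4)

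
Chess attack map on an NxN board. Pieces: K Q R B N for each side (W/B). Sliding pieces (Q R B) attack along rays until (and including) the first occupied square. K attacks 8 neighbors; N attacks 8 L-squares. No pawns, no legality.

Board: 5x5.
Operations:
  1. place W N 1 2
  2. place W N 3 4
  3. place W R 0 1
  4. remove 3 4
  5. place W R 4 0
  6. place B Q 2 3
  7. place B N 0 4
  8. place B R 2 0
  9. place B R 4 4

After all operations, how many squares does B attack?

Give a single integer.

Answer: 20

Derivation:
Op 1: place WN@(1,2)
Op 2: place WN@(3,4)
Op 3: place WR@(0,1)
Op 4: remove (3,4)
Op 5: place WR@(4,0)
Op 6: place BQ@(2,3)
Op 7: place BN@(0,4)
Op 8: place BR@(2,0)
Op 9: place BR@(4,4)
Per-piece attacks for B:
  BN@(0,4): attacks (1,2) (2,3)
  BR@(2,0): attacks (2,1) (2,2) (2,3) (3,0) (4,0) (1,0) (0,0) [ray(0,1) blocked at (2,3); ray(1,0) blocked at (4,0)]
  BQ@(2,3): attacks (2,4) (2,2) (2,1) (2,0) (3,3) (4,3) (1,3) (0,3) (3,4) (3,2) (4,1) (1,4) (1,2) [ray(0,-1) blocked at (2,0); ray(-1,-1) blocked at (1,2)]
  BR@(4,4): attacks (4,3) (4,2) (4,1) (4,0) (3,4) (2,4) (1,4) (0,4) [ray(0,-1) blocked at (4,0); ray(-1,0) blocked at (0,4)]
Union (20 distinct): (0,0) (0,3) (0,4) (1,0) (1,2) (1,3) (1,4) (2,0) (2,1) (2,2) (2,3) (2,4) (3,0) (3,2) (3,3) (3,4) (4,0) (4,1) (4,2) (4,3)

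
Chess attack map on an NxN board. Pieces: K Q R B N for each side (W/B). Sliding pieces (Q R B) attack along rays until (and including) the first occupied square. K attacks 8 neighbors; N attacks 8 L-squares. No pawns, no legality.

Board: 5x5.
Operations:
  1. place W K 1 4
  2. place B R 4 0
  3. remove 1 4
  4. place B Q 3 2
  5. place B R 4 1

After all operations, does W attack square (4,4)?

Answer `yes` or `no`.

Op 1: place WK@(1,4)
Op 2: place BR@(4,0)
Op 3: remove (1,4)
Op 4: place BQ@(3,2)
Op 5: place BR@(4,1)
Per-piece attacks for W:
W attacks (4,4): no

Answer: no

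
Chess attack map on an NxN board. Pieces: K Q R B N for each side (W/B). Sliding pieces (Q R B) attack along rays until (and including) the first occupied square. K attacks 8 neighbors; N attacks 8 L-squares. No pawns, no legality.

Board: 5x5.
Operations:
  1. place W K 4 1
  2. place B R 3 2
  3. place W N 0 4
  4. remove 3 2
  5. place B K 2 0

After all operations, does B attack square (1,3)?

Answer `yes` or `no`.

Op 1: place WK@(4,1)
Op 2: place BR@(3,2)
Op 3: place WN@(0,4)
Op 4: remove (3,2)
Op 5: place BK@(2,0)
Per-piece attacks for B:
  BK@(2,0): attacks (2,1) (3,0) (1,0) (3,1) (1,1)
B attacks (1,3): no

Answer: no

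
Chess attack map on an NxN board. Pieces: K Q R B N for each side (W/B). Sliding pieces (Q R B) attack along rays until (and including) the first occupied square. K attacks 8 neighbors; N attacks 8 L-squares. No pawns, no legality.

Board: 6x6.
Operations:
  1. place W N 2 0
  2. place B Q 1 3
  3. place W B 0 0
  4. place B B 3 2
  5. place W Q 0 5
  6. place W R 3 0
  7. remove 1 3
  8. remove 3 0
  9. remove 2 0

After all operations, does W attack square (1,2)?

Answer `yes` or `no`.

Op 1: place WN@(2,0)
Op 2: place BQ@(1,3)
Op 3: place WB@(0,0)
Op 4: place BB@(3,2)
Op 5: place WQ@(0,5)
Op 6: place WR@(3,0)
Op 7: remove (1,3)
Op 8: remove (3,0)
Op 9: remove (2,0)
Per-piece attacks for W:
  WB@(0,0): attacks (1,1) (2,2) (3,3) (4,4) (5,5)
  WQ@(0,5): attacks (0,4) (0,3) (0,2) (0,1) (0,0) (1,5) (2,5) (3,5) (4,5) (5,5) (1,4) (2,3) (3,2) [ray(0,-1) blocked at (0,0); ray(1,-1) blocked at (3,2)]
W attacks (1,2): no

Answer: no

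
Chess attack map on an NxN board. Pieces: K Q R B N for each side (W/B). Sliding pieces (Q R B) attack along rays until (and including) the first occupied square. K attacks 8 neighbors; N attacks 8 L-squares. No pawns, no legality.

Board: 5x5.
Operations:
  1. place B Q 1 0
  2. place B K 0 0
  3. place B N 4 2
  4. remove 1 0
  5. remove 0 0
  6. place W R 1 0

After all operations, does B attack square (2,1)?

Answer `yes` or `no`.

Answer: yes

Derivation:
Op 1: place BQ@(1,0)
Op 2: place BK@(0,0)
Op 3: place BN@(4,2)
Op 4: remove (1,0)
Op 5: remove (0,0)
Op 6: place WR@(1,0)
Per-piece attacks for B:
  BN@(4,2): attacks (3,4) (2,3) (3,0) (2,1)
B attacks (2,1): yes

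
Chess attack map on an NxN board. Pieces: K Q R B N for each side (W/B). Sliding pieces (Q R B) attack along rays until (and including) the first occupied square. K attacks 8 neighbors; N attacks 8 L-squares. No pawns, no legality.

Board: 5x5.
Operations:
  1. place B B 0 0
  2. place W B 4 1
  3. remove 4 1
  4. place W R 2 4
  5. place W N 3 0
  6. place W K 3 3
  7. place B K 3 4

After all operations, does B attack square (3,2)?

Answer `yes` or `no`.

Answer: no

Derivation:
Op 1: place BB@(0,0)
Op 2: place WB@(4,1)
Op 3: remove (4,1)
Op 4: place WR@(2,4)
Op 5: place WN@(3,0)
Op 6: place WK@(3,3)
Op 7: place BK@(3,4)
Per-piece attacks for B:
  BB@(0,0): attacks (1,1) (2,2) (3,3) [ray(1,1) blocked at (3,3)]
  BK@(3,4): attacks (3,3) (4,4) (2,4) (4,3) (2,3)
B attacks (3,2): no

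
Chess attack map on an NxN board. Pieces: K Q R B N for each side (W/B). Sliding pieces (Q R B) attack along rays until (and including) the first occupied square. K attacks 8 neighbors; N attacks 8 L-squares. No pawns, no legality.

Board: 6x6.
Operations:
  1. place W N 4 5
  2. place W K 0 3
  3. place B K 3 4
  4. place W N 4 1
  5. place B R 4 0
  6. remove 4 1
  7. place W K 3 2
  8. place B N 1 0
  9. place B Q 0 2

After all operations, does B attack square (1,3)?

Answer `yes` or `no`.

Answer: yes

Derivation:
Op 1: place WN@(4,5)
Op 2: place WK@(0,3)
Op 3: place BK@(3,4)
Op 4: place WN@(4,1)
Op 5: place BR@(4,0)
Op 6: remove (4,1)
Op 7: place WK@(3,2)
Op 8: place BN@(1,0)
Op 9: place BQ@(0,2)
Per-piece attacks for B:
  BQ@(0,2): attacks (0,3) (0,1) (0,0) (1,2) (2,2) (3,2) (1,3) (2,4) (3,5) (1,1) (2,0) [ray(0,1) blocked at (0,3); ray(1,0) blocked at (3,2)]
  BN@(1,0): attacks (2,2) (3,1) (0,2)
  BK@(3,4): attacks (3,5) (3,3) (4,4) (2,4) (4,5) (4,3) (2,5) (2,3)
  BR@(4,0): attacks (4,1) (4,2) (4,3) (4,4) (4,5) (5,0) (3,0) (2,0) (1,0) [ray(0,1) blocked at (4,5); ray(-1,0) blocked at (1,0)]
B attacks (1,3): yes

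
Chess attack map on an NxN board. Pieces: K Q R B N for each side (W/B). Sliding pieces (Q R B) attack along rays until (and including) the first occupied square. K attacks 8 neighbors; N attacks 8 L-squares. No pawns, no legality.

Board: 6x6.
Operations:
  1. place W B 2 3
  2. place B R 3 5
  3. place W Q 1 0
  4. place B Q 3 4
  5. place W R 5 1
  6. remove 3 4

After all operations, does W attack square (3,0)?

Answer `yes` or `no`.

Answer: yes

Derivation:
Op 1: place WB@(2,3)
Op 2: place BR@(3,5)
Op 3: place WQ@(1,0)
Op 4: place BQ@(3,4)
Op 5: place WR@(5,1)
Op 6: remove (3,4)
Per-piece attacks for W:
  WQ@(1,0): attacks (1,1) (1,2) (1,3) (1,4) (1,5) (2,0) (3,0) (4,0) (5,0) (0,0) (2,1) (3,2) (4,3) (5,4) (0,1)
  WB@(2,3): attacks (3,4) (4,5) (3,2) (4,1) (5,0) (1,4) (0,5) (1,2) (0,1)
  WR@(5,1): attacks (5,2) (5,3) (5,4) (5,5) (5,0) (4,1) (3,1) (2,1) (1,1) (0,1)
W attacks (3,0): yes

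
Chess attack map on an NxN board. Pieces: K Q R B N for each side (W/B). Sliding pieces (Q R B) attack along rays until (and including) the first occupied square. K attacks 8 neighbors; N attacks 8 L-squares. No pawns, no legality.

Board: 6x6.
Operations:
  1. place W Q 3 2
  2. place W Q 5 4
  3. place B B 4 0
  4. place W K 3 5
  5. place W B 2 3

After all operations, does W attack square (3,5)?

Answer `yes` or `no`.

Answer: yes

Derivation:
Op 1: place WQ@(3,2)
Op 2: place WQ@(5,4)
Op 3: place BB@(4,0)
Op 4: place WK@(3,5)
Op 5: place WB@(2,3)
Per-piece attacks for W:
  WB@(2,3): attacks (3,4) (4,5) (3,2) (1,4) (0,5) (1,2) (0,1) [ray(1,-1) blocked at (3,2)]
  WQ@(3,2): attacks (3,3) (3,4) (3,5) (3,1) (3,0) (4,2) (5,2) (2,2) (1,2) (0,2) (4,3) (5,4) (4,1) (5,0) (2,3) (2,1) (1,0) [ray(0,1) blocked at (3,5); ray(1,1) blocked at (5,4); ray(-1,1) blocked at (2,3)]
  WK@(3,5): attacks (3,4) (4,5) (2,5) (4,4) (2,4)
  WQ@(5,4): attacks (5,5) (5,3) (5,2) (5,1) (5,0) (4,4) (3,4) (2,4) (1,4) (0,4) (4,5) (4,3) (3,2) [ray(-1,-1) blocked at (3,2)]
W attacks (3,5): yes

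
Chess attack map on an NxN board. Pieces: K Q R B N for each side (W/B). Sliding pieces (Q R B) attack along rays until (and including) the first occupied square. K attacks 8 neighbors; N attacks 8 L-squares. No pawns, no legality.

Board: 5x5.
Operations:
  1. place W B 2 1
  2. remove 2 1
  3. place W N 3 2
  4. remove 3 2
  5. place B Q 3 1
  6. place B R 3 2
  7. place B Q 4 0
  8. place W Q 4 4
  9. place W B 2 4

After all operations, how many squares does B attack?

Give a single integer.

Op 1: place WB@(2,1)
Op 2: remove (2,1)
Op 3: place WN@(3,2)
Op 4: remove (3,2)
Op 5: place BQ@(3,1)
Op 6: place BR@(3,2)
Op 7: place BQ@(4,0)
Op 8: place WQ@(4,4)
Op 9: place WB@(2,4)
Per-piece attacks for B:
  BQ@(3,1): attacks (3,2) (3,0) (4,1) (2,1) (1,1) (0,1) (4,2) (4,0) (2,2) (1,3) (0,4) (2,0) [ray(0,1) blocked at (3,2); ray(1,-1) blocked at (4,0)]
  BR@(3,2): attacks (3,3) (3,4) (3,1) (4,2) (2,2) (1,2) (0,2) [ray(0,-1) blocked at (3,1)]
  BQ@(4,0): attacks (4,1) (4,2) (4,3) (4,4) (3,0) (2,0) (1,0) (0,0) (3,1) [ray(0,1) blocked at (4,4); ray(-1,1) blocked at (3,1)]
Union (21 distinct): (0,0) (0,1) (0,2) (0,4) (1,0) (1,1) (1,2) (1,3) (2,0) (2,1) (2,2) (3,0) (3,1) (3,2) (3,3) (3,4) (4,0) (4,1) (4,2) (4,3) (4,4)

Answer: 21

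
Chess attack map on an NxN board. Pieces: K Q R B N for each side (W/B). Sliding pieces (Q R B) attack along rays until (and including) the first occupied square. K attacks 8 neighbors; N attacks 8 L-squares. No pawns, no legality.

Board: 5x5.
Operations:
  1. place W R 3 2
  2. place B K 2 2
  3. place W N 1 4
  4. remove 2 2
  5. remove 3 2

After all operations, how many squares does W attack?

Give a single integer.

Answer: 3

Derivation:
Op 1: place WR@(3,2)
Op 2: place BK@(2,2)
Op 3: place WN@(1,4)
Op 4: remove (2,2)
Op 5: remove (3,2)
Per-piece attacks for W:
  WN@(1,4): attacks (2,2) (3,3) (0,2)
Union (3 distinct): (0,2) (2,2) (3,3)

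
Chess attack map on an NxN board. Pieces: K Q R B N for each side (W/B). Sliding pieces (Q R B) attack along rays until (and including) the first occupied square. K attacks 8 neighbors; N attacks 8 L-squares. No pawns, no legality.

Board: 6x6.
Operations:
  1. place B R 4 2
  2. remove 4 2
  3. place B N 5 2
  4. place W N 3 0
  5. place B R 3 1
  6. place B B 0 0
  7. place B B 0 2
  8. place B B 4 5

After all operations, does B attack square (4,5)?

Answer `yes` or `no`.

Op 1: place BR@(4,2)
Op 2: remove (4,2)
Op 3: place BN@(5,2)
Op 4: place WN@(3,0)
Op 5: place BR@(3,1)
Op 6: place BB@(0,0)
Op 7: place BB@(0,2)
Op 8: place BB@(4,5)
Per-piece attacks for B:
  BB@(0,0): attacks (1,1) (2,2) (3,3) (4,4) (5,5)
  BB@(0,2): attacks (1,3) (2,4) (3,5) (1,1) (2,0)
  BR@(3,1): attacks (3,2) (3,3) (3,4) (3,5) (3,0) (4,1) (5,1) (2,1) (1,1) (0,1) [ray(0,-1) blocked at (3,0)]
  BB@(4,5): attacks (5,4) (3,4) (2,3) (1,2) (0,1)
  BN@(5,2): attacks (4,4) (3,3) (4,0) (3,1)
B attacks (4,5): no

Answer: no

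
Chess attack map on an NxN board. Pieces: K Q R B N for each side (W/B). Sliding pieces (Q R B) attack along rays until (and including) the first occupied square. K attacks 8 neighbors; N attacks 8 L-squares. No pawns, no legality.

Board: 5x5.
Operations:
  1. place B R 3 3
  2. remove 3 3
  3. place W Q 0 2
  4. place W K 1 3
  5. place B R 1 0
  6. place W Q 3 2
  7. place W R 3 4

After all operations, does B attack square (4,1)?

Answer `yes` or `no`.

Answer: no

Derivation:
Op 1: place BR@(3,3)
Op 2: remove (3,3)
Op 3: place WQ@(0,2)
Op 4: place WK@(1,3)
Op 5: place BR@(1,0)
Op 6: place WQ@(3,2)
Op 7: place WR@(3,4)
Per-piece attacks for B:
  BR@(1,0): attacks (1,1) (1,2) (1,3) (2,0) (3,0) (4,0) (0,0) [ray(0,1) blocked at (1,3)]
B attacks (4,1): no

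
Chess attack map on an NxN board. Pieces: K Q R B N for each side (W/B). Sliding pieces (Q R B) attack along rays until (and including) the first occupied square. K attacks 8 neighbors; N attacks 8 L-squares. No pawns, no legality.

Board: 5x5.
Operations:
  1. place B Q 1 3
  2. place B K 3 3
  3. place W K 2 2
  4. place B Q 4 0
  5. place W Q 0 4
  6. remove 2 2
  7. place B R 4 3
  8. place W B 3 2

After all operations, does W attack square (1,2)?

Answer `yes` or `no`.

Op 1: place BQ@(1,3)
Op 2: place BK@(3,3)
Op 3: place WK@(2,2)
Op 4: place BQ@(4,0)
Op 5: place WQ@(0,4)
Op 6: remove (2,2)
Op 7: place BR@(4,3)
Op 8: place WB@(3,2)
Per-piece attacks for W:
  WQ@(0,4): attacks (0,3) (0,2) (0,1) (0,0) (1,4) (2,4) (3,4) (4,4) (1,3) [ray(1,-1) blocked at (1,3)]
  WB@(3,2): attacks (4,3) (4,1) (2,3) (1,4) (2,1) (1,0) [ray(1,1) blocked at (4,3)]
W attacks (1,2): no

Answer: no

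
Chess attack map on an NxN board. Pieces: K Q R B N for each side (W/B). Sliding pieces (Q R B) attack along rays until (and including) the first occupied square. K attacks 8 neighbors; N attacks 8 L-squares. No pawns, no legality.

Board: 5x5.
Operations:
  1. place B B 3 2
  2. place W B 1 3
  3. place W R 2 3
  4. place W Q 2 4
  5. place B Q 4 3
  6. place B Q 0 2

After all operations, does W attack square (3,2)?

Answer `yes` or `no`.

Op 1: place BB@(3,2)
Op 2: place WB@(1,3)
Op 3: place WR@(2,3)
Op 4: place WQ@(2,4)
Op 5: place BQ@(4,3)
Op 6: place BQ@(0,2)
Per-piece attacks for W:
  WB@(1,3): attacks (2,4) (2,2) (3,1) (4,0) (0,4) (0,2) [ray(1,1) blocked at (2,4); ray(-1,-1) blocked at (0,2)]
  WR@(2,3): attacks (2,4) (2,2) (2,1) (2,0) (3,3) (4,3) (1,3) [ray(0,1) blocked at (2,4); ray(1,0) blocked at (4,3); ray(-1,0) blocked at (1,3)]
  WQ@(2,4): attacks (2,3) (3,4) (4,4) (1,4) (0,4) (3,3) (4,2) (1,3) [ray(0,-1) blocked at (2,3); ray(-1,-1) blocked at (1,3)]
W attacks (3,2): no

Answer: no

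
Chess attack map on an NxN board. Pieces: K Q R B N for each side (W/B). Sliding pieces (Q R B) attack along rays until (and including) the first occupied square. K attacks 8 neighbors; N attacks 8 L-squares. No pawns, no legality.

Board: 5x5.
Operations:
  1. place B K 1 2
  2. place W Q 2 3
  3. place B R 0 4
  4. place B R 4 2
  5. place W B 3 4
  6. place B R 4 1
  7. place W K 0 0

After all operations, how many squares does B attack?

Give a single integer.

Op 1: place BK@(1,2)
Op 2: place WQ@(2,3)
Op 3: place BR@(0,4)
Op 4: place BR@(4,2)
Op 5: place WB@(3,4)
Op 6: place BR@(4,1)
Op 7: place WK@(0,0)
Per-piece attacks for B:
  BR@(0,4): attacks (0,3) (0,2) (0,1) (0,0) (1,4) (2,4) (3,4) [ray(0,-1) blocked at (0,0); ray(1,0) blocked at (3,4)]
  BK@(1,2): attacks (1,3) (1,1) (2,2) (0,2) (2,3) (2,1) (0,3) (0,1)
  BR@(4,1): attacks (4,2) (4,0) (3,1) (2,1) (1,1) (0,1) [ray(0,1) blocked at (4,2)]
  BR@(4,2): attacks (4,3) (4,4) (4,1) (3,2) (2,2) (1,2) [ray(0,-1) blocked at (4,1); ray(-1,0) blocked at (1,2)]
Union (20 distinct): (0,0) (0,1) (0,2) (0,3) (1,1) (1,2) (1,3) (1,4) (2,1) (2,2) (2,3) (2,4) (3,1) (3,2) (3,4) (4,0) (4,1) (4,2) (4,3) (4,4)

Answer: 20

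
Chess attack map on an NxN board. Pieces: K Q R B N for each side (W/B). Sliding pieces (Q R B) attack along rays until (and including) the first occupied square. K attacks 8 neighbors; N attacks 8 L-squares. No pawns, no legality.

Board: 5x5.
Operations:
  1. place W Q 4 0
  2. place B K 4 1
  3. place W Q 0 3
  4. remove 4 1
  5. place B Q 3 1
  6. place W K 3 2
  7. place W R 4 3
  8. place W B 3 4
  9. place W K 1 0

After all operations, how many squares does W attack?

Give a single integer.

Answer: 22

Derivation:
Op 1: place WQ@(4,0)
Op 2: place BK@(4,1)
Op 3: place WQ@(0,3)
Op 4: remove (4,1)
Op 5: place BQ@(3,1)
Op 6: place WK@(3,2)
Op 7: place WR@(4,3)
Op 8: place WB@(3,4)
Op 9: place WK@(1,0)
Per-piece attacks for W:
  WQ@(0,3): attacks (0,4) (0,2) (0,1) (0,0) (1,3) (2,3) (3,3) (4,3) (1,4) (1,2) (2,1) (3,0) [ray(1,0) blocked at (4,3)]
  WK@(1,0): attacks (1,1) (2,0) (0,0) (2,1) (0,1)
  WK@(3,2): attacks (3,3) (3,1) (4,2) (2,2) (4,3) (4,1) (2,3) (2,1)
  WB@(3,4): attacks (4,3) (2,3) (1,2) (0,1) [ray(1,-1) blocked at (4,3)]
  WQ@(4,0): attacks (4,1) (4,2) (4,3) (3,0) (2,0) (1,0) (3,1) [ray(0,1) blocked at (4,3); ray(-1,0) blocked at (1,0); ray(-1,1) blocked at (3,1)]
  WR@(4,3): attacks (4,4) (4,2) (4,1) (4,0) (3,3) (2,3) (1,3) (0,3) [ray(0,-1) blocked at (4,0); ray(-1,0) blocked at (0,3)]
Union (22 distinct): (0,0) (0,1) (0,2) (0,3) (0,4) (1,0) (1,1) (1,2) (1,3) (1,4) (2,0) (2,1) (2,2) (2,3) (3,0) (3,1) (3,3) (4,0) (4,1) (4,2) (4,3) (4,4)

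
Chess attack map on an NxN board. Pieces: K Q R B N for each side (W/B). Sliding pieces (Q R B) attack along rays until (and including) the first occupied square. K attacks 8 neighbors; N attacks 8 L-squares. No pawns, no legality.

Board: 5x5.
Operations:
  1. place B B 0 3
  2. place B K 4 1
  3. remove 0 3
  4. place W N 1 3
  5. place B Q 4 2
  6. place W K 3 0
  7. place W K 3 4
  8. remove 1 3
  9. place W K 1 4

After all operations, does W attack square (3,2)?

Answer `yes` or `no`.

Answer: no

Derivation:
Op 1: place BB@(0,3)
Op 2: place BK@(4,1)
Op 3: remove (0,3)
Op 4: place WN@(1,3)
Op 5: place BQ@(4,2)
Op 6: place WK@(3,0)
Op 7: place WK@(3,4)
Op 8: remove (1,3)
Op 9: place WK@(1,4)
Per-piece attacks for W:
  WK@(1,4): attacks (1,3) (2,4) (0,4) (2,3) (0,3)
  WK@(3,0): attacks (3,1) (4,0) (2,0) (4,1) (2,1)
  WK@(3,4): attacks (3,3) (4,4) (2,4) (4,3) (2,3)
W attacks (3,2): no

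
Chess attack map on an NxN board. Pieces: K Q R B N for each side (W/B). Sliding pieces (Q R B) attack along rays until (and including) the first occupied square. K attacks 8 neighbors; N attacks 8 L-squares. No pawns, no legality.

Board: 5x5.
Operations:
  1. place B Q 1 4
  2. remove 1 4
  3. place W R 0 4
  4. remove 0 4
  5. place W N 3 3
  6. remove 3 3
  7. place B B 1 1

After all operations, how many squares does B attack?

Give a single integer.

Op 1: place BQ@(1,4)
Op 2: remove (1,4)
Op 3: place WR@(0,4)
Op 4: remove (0,4)
Op 5: place WN@(3,3)
Op 6: remove (3,3)
Op 7: place BB@(1,1)
Per-piece attacks for B:
  BB@(1,1): attacks (2,2) (3,3) (4,4) (2,0) (0,2) (0,0)
Union (6 distinct): (0,0) (0,2) (2,0) (2,2) (3,3) (4,4)

Answer: 6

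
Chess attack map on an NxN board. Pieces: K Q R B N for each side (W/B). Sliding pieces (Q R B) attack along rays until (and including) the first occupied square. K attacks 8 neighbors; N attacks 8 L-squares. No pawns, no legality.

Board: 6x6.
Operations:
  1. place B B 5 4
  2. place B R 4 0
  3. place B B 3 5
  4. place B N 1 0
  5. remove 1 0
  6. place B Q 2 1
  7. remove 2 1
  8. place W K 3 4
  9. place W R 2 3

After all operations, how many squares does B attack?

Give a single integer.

Answer: 16

Derivation:
Op 1: place BB@(5,4)
Op 2: place BR@(4,0)
Op 3: place BB@(3,5)
Op 4: place BN@(1,0)
Op 5: remove (1,0)
Op 6: place BQ@(2,1)
Op 7: remove (2,1)
Op 8: place WK@(3,4)
Op 9: place WR@(2,3)
Per-piece attacks for B:
  BB@(3,5): attacks (4,4) (5,3) (2,4) (1,3) (0,2)
  BR@(4,0): attacks (4,1) (4,2) (4,3) (4,4) (4,5) (5,0) (3,0) (2,0) (1,0) (0,0)
  BB@(5,4): attacks (4,5) (4,3) (3,2) (2,1) (1,0)
Union (16 distinct): (0,0) (0,2) (1,0) (1,3) (2,0) (2,1) (2,4) (3,0) (3,2) (4,1) (4,2) (4,3) (4,4) (4,5) (5,0) (5,3)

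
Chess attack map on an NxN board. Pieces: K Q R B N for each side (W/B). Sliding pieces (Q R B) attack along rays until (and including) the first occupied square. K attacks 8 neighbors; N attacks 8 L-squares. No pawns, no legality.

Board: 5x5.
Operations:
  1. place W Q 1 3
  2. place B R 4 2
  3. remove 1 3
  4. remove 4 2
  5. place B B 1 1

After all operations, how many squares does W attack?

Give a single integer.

Op 1: place WQ@(1,3)
Op 2: place BR@(4,2)
Op 3: remove (1,3)
Op 4: remove (4,2)
Op 5: place BB@(1,1)
Per-piece attacks for W:
Union (0 distinct): (none)

Answer: 0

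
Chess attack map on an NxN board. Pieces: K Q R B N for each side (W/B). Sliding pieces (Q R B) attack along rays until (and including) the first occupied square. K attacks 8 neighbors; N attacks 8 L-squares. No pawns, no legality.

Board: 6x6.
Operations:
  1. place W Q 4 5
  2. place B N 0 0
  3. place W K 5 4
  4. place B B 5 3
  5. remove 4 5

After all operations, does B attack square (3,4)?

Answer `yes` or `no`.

Answer: no

Derivation:
Op 1: place WQ@(4,5)
Op 2: place BN@(0,0)
Op 3: place WK@(5,4)
Op 4: place BB@(5,3)
Op 5: remove (4,5)
Per-piece attacks for B:
  BN@(0,0): attacks (1,2) (2,1)
  BB@(5,3): attacks (4,4) (3,5) (4,2) (3,1) (2,0)
B attacks (3,4): no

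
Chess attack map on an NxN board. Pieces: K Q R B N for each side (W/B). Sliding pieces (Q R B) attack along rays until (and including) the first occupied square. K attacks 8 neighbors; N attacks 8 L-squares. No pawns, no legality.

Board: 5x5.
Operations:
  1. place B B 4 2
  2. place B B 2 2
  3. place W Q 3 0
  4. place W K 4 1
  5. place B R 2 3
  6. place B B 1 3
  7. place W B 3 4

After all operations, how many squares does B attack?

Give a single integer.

Answer: 13

Derivation:
Op 1: place BB@(4,2)
Op 2: place BB@(2,2)
Op 3: place WQ@(3,0)
Op 4: place WK@(4,1)
Op 5: place BR@(2,3)
Op 6: place BB@(1,3)
Op 7: place WB@(3,4)
Per-piece attacks for B:
  BB@(1,3): attacks (2,4) (2,2) (0,4) (0,2) [ray(1,-1) blocked at (2,2)]
  BB@(2,2): attacks (3,3) (4,4) (3,1) (4,0) (1,3) (1,1) (0,0) [ray(-1,1) blocked at (1,3)]
  BR@(2,3): attacks (2,4) (2,2) (3,3) (4,3) (1,3) [ray(0,-1) blocked at (2,2); ray(-1,0) blocked at (1,3)]
  BB@(4,2): attacks (3,3) (2,4) (3,1) (2,0)
Union (13 distinct): (0,0) (0,2) (0,4) (1,1) (1,3) (2,0) (2,2) (2,4) (3,1) (3,3) (4,0) (4,3) (4,4)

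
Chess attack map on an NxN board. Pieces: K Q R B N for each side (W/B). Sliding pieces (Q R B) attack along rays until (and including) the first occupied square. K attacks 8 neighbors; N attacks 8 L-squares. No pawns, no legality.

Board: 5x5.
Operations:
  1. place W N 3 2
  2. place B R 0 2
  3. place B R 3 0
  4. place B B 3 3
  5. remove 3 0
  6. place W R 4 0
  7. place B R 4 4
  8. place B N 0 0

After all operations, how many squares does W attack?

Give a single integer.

Op 1: place WN@(3,2)
Op 2: place BR@(0,2)
Op 3: place BR@(3,0)
Op 4: place BB@(3,3)
Op 5: remove (3,0)
Op 6: place WR@(4,0)
Op 7: place BR@(4,4)
Op 8: place BN@(0,0)
Per-piece attacks for W:
  WN@(3,2): attacks (4,4) (2,4) (1,3) (4,0) (2,0) (1,1)
  WR@(4,0): attacks (4,1) (4,2) (4,3) (4,4) (3,0) (2,0) (1,0) (0,0) [ray(0,1) blocked at (4,4); ray(-1,0) blocked at (0,0)]
Union (12 distinct): (0,0) (1,0) (1,1) (1,3) (2,0) (2,4) (3,0) (4,0) (4,1) (4,2) (4,3) (4,4)

Answer: 12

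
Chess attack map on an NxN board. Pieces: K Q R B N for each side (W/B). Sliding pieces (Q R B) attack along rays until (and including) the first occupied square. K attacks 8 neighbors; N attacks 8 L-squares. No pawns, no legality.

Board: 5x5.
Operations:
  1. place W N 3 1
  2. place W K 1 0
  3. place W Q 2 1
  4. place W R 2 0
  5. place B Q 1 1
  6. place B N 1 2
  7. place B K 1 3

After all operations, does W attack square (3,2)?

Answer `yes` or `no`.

Answer: yes

Derivation:
Op 1: place WN@(3,1)
Op 2: place WK@(1,0)
Op 3: place WQ@(2,1)
Op 4: place WR@(2,0)
Op 5: place BQ@(1,1)
Op 6: place BN@(1,2)
Op 7: place BK@(1,3)
Per-piece attacks for W:
  WK@(1,0): attacks (1,1) (2,0) (0,0) (2,1) (0,1)
  WR@(2,0): attacks (2,1) (3,0) (4,0) (1,0) [ray(0,1) blocked at (2,1); ray(-1,0) blocked at (1,0)]
  WQ@(2,1): attacks (2,2) (2,3) (2,4) (2,0) (3,1) (1,1) (3,2) (4,3) (3,0) (1,2) (1,0) [ray(0,-1) blocked at (2,0); ray(1,0) blocked at (3,1); ray(-1,0) blocked at (1,1); ray(-1,1) blocked at (1,2); ray(-1,-1) blocked at (1,0)]
  WN@(3,1): attacks (4,3) (2,3) (1,2) (1,0)
W attacks (3,2): yes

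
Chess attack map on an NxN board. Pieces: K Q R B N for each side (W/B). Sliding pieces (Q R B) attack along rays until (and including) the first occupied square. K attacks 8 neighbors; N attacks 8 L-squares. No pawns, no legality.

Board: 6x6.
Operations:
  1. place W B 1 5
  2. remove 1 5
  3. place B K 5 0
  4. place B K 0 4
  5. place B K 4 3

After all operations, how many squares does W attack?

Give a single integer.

Op 1: place WB@(1,5)
Op 2: remove (1,5)
Op 3: place BK@(5,0)
Op 4: place BK@(0,4)
Op 5: place BK@(4,3)
Per-piece attacks for W:
Union (0 distinct): (none)

Answer: 0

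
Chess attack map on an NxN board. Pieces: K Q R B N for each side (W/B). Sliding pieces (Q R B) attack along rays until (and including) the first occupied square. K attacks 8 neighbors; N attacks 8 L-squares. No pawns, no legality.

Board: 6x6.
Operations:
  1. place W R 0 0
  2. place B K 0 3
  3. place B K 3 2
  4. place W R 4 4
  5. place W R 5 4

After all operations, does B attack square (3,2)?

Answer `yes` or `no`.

Op 1: place WR@(0,0)
Op 2: place BK@(0,3)
Op 3: place BK@(3,2)
Op 4: place WR@(4,4)
Op 5: place WR@(5,4)
Per-piece attacks for B:
  BK@(0,3): attacks (0,4) (0,2) (1,3) (1,4) (1,2)
  BK@(3,2): attacks (3,3) (3,1) (4,2) (2,2) (4,3) (4,1) (2,3) (2,1)
B attacks (3,2): no

Answer: no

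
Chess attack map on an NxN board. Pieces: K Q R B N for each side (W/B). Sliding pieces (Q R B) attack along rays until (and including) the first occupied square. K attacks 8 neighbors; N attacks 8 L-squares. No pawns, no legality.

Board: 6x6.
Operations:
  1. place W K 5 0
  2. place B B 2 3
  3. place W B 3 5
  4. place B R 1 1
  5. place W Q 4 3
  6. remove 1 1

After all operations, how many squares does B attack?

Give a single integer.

Op 1: place WK@(5,0)
Op 2: place BB@(2,3)
Op 3: place WB@(3,5)
Op 4: place BR@(1,1)
Op 5: place WQ@(4,3)
Op 6: remove (1,1)
Per-piece attacks for B:
  BB@(2,3): attacks (3,4) (4,5) (3,2) (4,1) (5,0) (1,4) (0,5) (1,2) (0,1) [ray(1,-1) blocked at (5,0)]
Union (9 distinct): (0,1) (0,5) (1,2) (1,4) (3,2) (3,4) (4,1) (4,5) (5,0)

Answer: 9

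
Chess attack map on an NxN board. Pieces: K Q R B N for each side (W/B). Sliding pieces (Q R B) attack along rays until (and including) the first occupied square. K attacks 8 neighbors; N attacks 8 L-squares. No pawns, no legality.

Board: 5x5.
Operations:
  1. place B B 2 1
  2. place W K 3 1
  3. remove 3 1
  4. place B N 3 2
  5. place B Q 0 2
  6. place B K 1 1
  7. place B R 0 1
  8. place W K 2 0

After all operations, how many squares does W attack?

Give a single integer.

Answer: 5

Derivation:
Op 1: place BB@(2,1)
Op 2: place WK@(3,1)
Op 3: remove (3,1)
Op 4: place BN@(3,2)
Op 5: place BQ@(0,2)
Op 6: place BK@(1,1)
Op 7: place BR@(0,1)
Op 8: place WK@(2,0)
Per-piece attacks for W:
  WK@(2,0): attacks (2,1) (3,0) (1,0) (3,1) (1,1)
Union (5 distinct): (1,0) (1,1) (2,1) (3,0) (3,1)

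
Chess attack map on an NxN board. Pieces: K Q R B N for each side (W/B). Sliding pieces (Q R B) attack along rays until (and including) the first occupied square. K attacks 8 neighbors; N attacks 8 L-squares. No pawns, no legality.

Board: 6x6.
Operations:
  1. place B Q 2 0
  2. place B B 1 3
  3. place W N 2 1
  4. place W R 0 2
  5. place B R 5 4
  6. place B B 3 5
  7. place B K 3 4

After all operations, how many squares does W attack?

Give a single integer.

Op 1: place BQ@(2,0)
Op 2: place BB@(1,3)
Op 3: place WN@(2,1)
Op 4: place WR@(0,2)
Op 5: place BR@(5,4)
Op 6: place BB@(3,5)
Op 7: place BK@(3,4)
Per-piece attacks for W:
  WR@(0,2): attacks (0,3) (0,4) (0,5) (0,1) (0,0) (1,2) (2,2) (3,2) (4,2) (5,2)
  WN@(2,1): attacks (3,3) (4,2) (1,3) (0,2) (4,0) (0,0)
Union (14 distinct): (0,0) (0,1) (0,2) (0,3) (0,4) (0,5) (1,2) (1,3) (2,2) (3,2) (3,3) (4,0) (4,2) (5,2)

Answer: 14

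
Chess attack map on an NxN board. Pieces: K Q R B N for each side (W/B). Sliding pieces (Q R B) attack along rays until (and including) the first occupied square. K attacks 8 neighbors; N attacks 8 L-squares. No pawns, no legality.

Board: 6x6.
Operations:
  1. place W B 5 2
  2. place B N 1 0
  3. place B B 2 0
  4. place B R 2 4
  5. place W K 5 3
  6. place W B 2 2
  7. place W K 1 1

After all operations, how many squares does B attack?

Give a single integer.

Op 1: place WB@(5,2)
Op 2: place BN@(1,0)
Op 3: place BB@(2,0)
Op 4: place BR@(2,4)
Op 5: place WK@(5,3)
Op 6: place WB@(2,2)
Op 7: place WK@(1,1)
Per-piece attacks for B:
  BN@(1,0): attacks (2,2) (3,1) (0,2)
  BB@(2,0): attacks (3,1) (4,2) (5,3) (1,1) [ray(1,1) blocked at (5,3); ray(-1,1) blocked at (1,1)]
  BR@(2,4): attacks (2,5) (2,3) (2,2) (3,4) (4,4) (5,4) (1,4) (0,4) [ray(0,-1) blocked at (2,2)]
Union (13 distinct): (0,2) (0,4) (1,1) (1,4) (2,2) (2,3) (2,5) (3,1) (3,4) (4,2) (4,4) (5,3) (5,4)

Answer: 13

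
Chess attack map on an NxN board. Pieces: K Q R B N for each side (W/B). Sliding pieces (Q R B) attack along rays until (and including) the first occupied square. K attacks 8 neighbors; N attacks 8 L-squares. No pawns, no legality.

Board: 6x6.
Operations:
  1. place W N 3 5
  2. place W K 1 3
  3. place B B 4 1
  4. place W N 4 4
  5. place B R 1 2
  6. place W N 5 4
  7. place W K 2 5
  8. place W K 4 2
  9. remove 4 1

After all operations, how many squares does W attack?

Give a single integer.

Answer: 22

Derivation:
Op 1: place WN@(3,5)
Op 2: place WK@(1,3)
Op 3: place BB@(4,1)
Op 4: place WN@(4,4)
Op 5: place BR@(1,2)
Op 6: place WN@(5,4)
Op 7: place WK@(2,5)
Op 8: place WK@(4,2)
Op 9: remove (4,1)
Per-piece attacks for W:
  WK@(1,3): attacks (1,4) (1,2) (2,3) (0,3) (2,4) (2,2) (0,4) (0,2)
  WK@(2,5): attacks (2,4) (3,5) (1,5) (3,4) (1,4)
  WN@(3,5): attacks (4,3) (5,4) (2,3) (1,4)
  WK@(4,2): attacks (4,3) (4,1) (5,2) (3,2) (5,3) (5,1) (3,3) (3,1)
  WN@(4,4): attacks (2,5) (5,2) (3,2) (2,3)
  WN@(5,4): attacks (3,5) (4,2) (3,3)
Union (22 distinct): (0,2) (0,3) (0,4) (1,2) (1,4) (1,5) (2,2) (2,3) (2,4) (2,5) (3,1) (3,2) (3,3) (3,4) (3,5) (4,1) (4,2) (4,3) (5,1) (5,2) (5,3) (5,4)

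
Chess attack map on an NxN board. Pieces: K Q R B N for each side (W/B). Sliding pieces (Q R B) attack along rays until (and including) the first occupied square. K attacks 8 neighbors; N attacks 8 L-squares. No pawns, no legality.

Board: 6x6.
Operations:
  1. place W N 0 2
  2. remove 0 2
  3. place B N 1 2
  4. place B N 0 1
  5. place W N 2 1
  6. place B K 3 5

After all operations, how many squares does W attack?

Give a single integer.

Op 1: place WN@(0,2)
Op 2: remove (0,2)
Op 3: place BN@(1,2)
Op 4: place BN@(0,1)
Op 5: place WN@(2,1)
Op 6: place BK@(3,5)
Per-piece attacks for W:
  WN@(2,1): attacks (3,3) (4,2) (1,3) (0,2) (4,0) (0,0)
Union (6 distinct): (0,0) (0,2) (1,3) (3,3) (4,0) (4,2)

Answer: 6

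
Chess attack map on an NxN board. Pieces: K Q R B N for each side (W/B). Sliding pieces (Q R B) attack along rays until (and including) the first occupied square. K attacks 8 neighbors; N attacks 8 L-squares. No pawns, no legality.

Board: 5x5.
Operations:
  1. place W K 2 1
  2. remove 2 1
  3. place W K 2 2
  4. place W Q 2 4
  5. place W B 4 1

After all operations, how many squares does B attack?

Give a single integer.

Answer: 0

Derivation:
Op 1: place WK@(2,1)
Op 2: remove (2,1)
Op 3: place WK@(2,2)
Op 4: place WQ@(2,4)
Op 5: place WB@(4,1)
Per-piece attacks for B:
Union (0 distinct): (none)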